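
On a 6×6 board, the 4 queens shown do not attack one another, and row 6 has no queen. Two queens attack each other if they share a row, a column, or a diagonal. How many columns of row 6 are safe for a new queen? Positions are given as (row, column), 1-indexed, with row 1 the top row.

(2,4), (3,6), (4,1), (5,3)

1

(2,4) attacks row 6 at column 4.
(3,6) attacks row 6 at column 6 and diagonals 3.
(4,1) attacks row 6 at column 1 and diagonals 3.
(5,3) attacks row 6 at column 3 and diagonals 2, 4.
Attacked columns: {1, 2, 3, 4, 6}. Safe: {5}.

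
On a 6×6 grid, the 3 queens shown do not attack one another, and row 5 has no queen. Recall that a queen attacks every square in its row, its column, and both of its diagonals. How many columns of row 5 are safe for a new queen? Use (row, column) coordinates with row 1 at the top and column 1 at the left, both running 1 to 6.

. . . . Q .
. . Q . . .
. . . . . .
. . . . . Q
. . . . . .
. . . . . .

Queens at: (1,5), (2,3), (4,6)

(1,5) attacks row 5 at column 5 and diagonals 1.
(2,3) attacks row 5 at column 3 and diagonals 6.
(4,6) attacks row 5 at column 6 and diagonals 5.
Attacked columns: {1, 3, 5, 6}. Safe: {2, 4}.

2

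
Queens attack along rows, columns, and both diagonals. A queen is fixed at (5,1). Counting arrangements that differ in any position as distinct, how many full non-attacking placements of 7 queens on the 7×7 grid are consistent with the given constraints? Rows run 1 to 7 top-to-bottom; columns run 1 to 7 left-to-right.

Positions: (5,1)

6

Branch on row 1: col 2 → 2; col 3 → 1; col 4 → 0; col 6 → 2; col 7 → 1.
Sum: 2 + 1 + 0 + 2 + 1 = 6.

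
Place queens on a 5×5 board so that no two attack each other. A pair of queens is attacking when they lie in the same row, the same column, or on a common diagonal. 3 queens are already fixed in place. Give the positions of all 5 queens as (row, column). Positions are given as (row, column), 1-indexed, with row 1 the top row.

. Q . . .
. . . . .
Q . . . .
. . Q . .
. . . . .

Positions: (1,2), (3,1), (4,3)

Row 2: attacked by (1,2)→{1,2,3}; (3,1)→{1,2}; (4,3)→{1,3,5}. Safe: 4. Place at column 4.
Row 5: attacked by (1,2)→{2}; (2,4)→{1,4}; (3,1)→{1,3}; (4,3)→{2,3,4}. Safe: 5. Place at column 5.
Columns [2, 4, 1, 3, 5], r−c [-1, -2, 2, 1, 0], r+c [3, 6, 4, 7, 10] are all distinct, so no two queens attack.

(1,2) (2,4) (3,1) (4,3) (5,5)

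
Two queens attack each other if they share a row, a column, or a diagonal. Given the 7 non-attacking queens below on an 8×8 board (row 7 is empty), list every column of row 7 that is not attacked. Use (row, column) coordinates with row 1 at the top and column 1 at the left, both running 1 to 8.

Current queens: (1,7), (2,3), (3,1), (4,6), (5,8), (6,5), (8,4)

columns 2

(1,7) attacks row 7 at column 7 and diagonals 1.
(2,3) attacks row 7 at column 3 and diagonals 8.
(3,1) attacks row 7 at column 1 and diagonals 5.
(4,6) attacks row 7 at column 6 and diagonals 3.
(5,8) attacks row 7 at column 8 and diagonals 6.
(6,5) attacks row 7 at column 5 and diagonals 4, 6.
(8,4) attacks row 7 at column 4 and diagonals 3, 5.
Attacked columns: {1, 3, 4, 5, 6, 7, 8}. Safe: {2}.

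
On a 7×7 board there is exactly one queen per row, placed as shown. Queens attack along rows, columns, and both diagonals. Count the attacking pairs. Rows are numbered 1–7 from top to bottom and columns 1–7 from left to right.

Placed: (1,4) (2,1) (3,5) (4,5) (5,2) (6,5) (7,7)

Same column: (3,5)–(4,5) (column 5); (3,5)–(6,5) (column 5); (4,5)–(6,5) (column 5).
Same diagonal: (2,1)–(6,5) (|2−6| = |1−5| = 4).
Total attacking pairs: 4.

4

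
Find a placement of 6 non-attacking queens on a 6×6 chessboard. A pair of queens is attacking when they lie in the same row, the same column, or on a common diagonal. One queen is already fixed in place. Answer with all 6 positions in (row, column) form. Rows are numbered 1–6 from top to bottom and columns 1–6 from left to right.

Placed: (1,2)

Row 2: attacked by (1,2)→{1,2,3}. Safe: 4, 5, 6. Place at column 4.
Row 3: attacked by (1,2)→{2,4}; (2,4)→{3,4,5}. Safe: 1, 6. Place at column 6.
Row 4: attacked by (1,2)→{2,5}; (2,4)→{2,4,6}; (3,6)→{5,6}. Safe: 1, 3. Place at column 1.
Row 5: attacked by (1,2)→{2,6}; (2,4)→{1,4}; (3,6)→{4,6}; (4,1)→{1,2}. Safe: 3, 5. Place at column 3.
Row 6: attacked by (1,2)→{2}; (2,4)→{4}; (3,6)→{3,6}; (4,1)→{1,3}; (5,3)→{2,3,4}. Safe: 5. Place at column 5.
Columns [2, 4, 6, 1, 3, 5], r−c [-1, -2, -3, 3, 2, 1], r+c [3, 6, 9, 5, 8, 11] are all distinct, so no two queens attack.

(1,2) (2,4) (3,6) (4,1) (5,3) (6,5)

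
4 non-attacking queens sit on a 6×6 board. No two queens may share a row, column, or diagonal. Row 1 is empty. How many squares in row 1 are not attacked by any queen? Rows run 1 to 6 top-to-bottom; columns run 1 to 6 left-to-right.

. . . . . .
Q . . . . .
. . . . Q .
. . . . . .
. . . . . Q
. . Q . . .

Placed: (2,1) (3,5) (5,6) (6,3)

(2,1) attacks row 1 at column 1 and diagonals 2.
(3,5) attacks row 1 at column 5 and diagonals 3.
(5,6) attacks row 1 at column 6 and diagonals 2.
(6,3) attacks row 1 at column 3.
Attacked columns: {1, 2, 3, 5, 6}. Safe: {4}.

1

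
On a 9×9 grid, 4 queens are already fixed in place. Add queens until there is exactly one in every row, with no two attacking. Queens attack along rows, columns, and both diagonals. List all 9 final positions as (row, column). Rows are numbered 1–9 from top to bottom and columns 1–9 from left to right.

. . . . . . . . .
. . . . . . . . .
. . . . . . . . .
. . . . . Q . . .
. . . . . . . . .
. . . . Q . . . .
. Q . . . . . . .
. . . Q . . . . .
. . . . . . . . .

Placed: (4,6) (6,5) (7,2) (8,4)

Row 1: attacked by (4,6)→{3,6,9}; (6,5)→{5}; (7,2)→{2,8}; (8,4)→{4}. Safe: 1, 7. Place at column 7.
Row 2: attacked by (1,7)→{6,7,8}; (4,6)→{4,6,8}; (6,5)→{1,5,9}; (7,2)→{2,7}; (8,4)→{4}. Safe: 3. Place at column 3.
Row 3: attacked by (1,7)→{5,7,9}; (2,3)→{2,3,4}; (4,6)→{5,6,7}; (6,5)→{2,5,8}; (7,2)→{2,6}; (8,4)→{4,9}. Safe: 1. Place at column 1.
Row 5: attacked by (1,7)→{3,7}; (2,3)→{3,6}; (3,1)→{1,3}; (4,6)→{5,6,7}; (6,5)→{4,5,6}; (7,2)→{2,4}; (8,4)→{1,4,7}. Safe: 8, 9. Place at column 8.
Row 9: attacked by (1,7)→{7}; (2,3)→{3}; (3,1)→{1,7}; (4,6)→{1,6}; (5,8)→{4,8}; (6,5)→{2,5,8}; (7,2)→{2,4}; (8,4)→{3,4,5}. Safe: 9. Place at column 9.
Columns [7, 3, 1, 6, 8, 5, 2, 4, 9], r−c [-6, -1, 2, -2, -3, 1, 5, 4, 0], r+c [8, 5, 4, 10, 13, 11, 9, 12, 18] are all distinct, so no two queens attack.

(1,7) (2,3) (3,1) (4,6) (5,8) (6,5) (7,2) (8,4) (9,9)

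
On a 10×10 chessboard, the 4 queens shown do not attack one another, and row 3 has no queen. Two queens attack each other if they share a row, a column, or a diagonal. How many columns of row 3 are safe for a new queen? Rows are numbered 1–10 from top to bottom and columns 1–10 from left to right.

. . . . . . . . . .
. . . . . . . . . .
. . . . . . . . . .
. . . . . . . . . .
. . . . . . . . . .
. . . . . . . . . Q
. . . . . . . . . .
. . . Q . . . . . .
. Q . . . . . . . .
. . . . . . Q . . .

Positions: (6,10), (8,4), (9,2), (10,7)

(6,10) attacks row 3 at column 10 and diagonals 7.
(8,4) attacks row 3 at column 4 and diagonals 9.
(9,2) attacks row 3 at column 2 and diagonals 8.
(10,7) attacks row 3 at column 7.
Attacked columns: {2, 4, 7, 8, 9, 10}. Safe: {1, 3, 5, 6}.

4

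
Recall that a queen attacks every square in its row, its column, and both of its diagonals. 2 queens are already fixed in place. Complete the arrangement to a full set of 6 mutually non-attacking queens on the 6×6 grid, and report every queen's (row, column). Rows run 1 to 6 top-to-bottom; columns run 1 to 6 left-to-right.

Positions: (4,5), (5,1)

(1,3) (2,6) (3,2) (4,5) (5,1) (6,4)

Row 1: attacked by (4,5)→{2,5}; (5,1)→{1,5}. Safe: 3, 4, 6. Place at column 3.
Row 2: attacked by (1,3)→{2,3,4}; (4,5)→{3,5}; (5,1)→{1,4}. Safe: 6. Place at column 6.
Row 3: attacked by (1,3)→{1,3,5}; (2,6)→{5,6}; (4,5)→{4,5,6}; (5,1)→{1,3}. Safe: 2. Place at column 2.
Row 6: attacked by (1,3)→{3}; (2,6)→{2,6}; (3,2)→{2,5}; (4,5)→{3,5}; (5,1)→{1,2}. Safe: 4. Place at column 4.
Columns [3, 6, 2, 5, 1, 4], r−c [-2, -4, 1, -1, 4, 2], r+c [4, 8, 5, 9, 6, 10] are all distinct, so no two queens attack.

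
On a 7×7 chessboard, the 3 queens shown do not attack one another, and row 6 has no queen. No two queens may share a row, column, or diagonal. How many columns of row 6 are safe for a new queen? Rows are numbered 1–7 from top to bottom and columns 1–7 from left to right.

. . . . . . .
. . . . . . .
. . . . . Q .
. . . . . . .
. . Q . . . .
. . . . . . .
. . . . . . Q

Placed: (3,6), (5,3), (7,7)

2

(3,6) attacks row 6 at column 6 and diagonals 3.
(5,3) attacks row 6 at column 3 and diagonals 2, 4.
(7,7) attacks row 6 at column 7 and diagonals 6.
Attacked columns: {2, 3, 4, 6, 7}. Safe: {1, 5}.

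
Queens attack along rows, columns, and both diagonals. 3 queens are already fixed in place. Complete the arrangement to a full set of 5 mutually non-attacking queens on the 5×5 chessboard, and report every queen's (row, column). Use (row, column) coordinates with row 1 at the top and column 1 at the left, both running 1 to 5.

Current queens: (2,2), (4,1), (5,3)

Row 1: attacked by (2,2)→{1,2,3}; (4,1)→{1,4}; (5,3)→{3}. Safe: 5. Place at column 5.
Row 3: attacked by (1,5)→{3,5}; (2,2)→{1,2,3}; (4,1)→{1,2}; (5,3)→{1,3,5}. Safe: 4. Place at column 4.
Columns [5, 2, 4, 1, 3], r−c [-4, 0, -1, 3, 2], r+c [6, 4, 7, 5, 8] are all distinct, so no two queens attack.

(1,5) (2,2) (3,4) (4,1) (5,3)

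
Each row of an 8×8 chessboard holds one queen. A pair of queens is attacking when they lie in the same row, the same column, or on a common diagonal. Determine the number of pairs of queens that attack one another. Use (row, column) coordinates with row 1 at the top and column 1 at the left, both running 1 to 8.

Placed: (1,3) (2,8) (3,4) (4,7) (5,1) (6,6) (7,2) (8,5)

All columns are distinct and no two queens satisfy |Δrow| = |Δcol|, so no pair attacks.

0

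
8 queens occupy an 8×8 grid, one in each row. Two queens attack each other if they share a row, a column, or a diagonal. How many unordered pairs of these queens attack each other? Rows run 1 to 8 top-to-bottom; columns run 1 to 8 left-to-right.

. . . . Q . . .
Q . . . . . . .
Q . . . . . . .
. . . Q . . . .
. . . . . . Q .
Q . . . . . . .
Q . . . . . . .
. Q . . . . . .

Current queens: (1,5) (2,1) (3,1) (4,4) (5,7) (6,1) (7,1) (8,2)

8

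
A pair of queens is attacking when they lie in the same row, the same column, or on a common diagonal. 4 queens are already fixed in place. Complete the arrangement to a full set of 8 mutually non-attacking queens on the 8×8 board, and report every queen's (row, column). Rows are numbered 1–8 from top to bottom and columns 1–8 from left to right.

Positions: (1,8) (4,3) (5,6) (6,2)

(1,8) (2,4) (3,1) (4,3) (5,6) (6,2) (7,7) (8,5)

Row 2: attacked by (1,8)→{7,8}; (4,3)→{1,3,5}; (5,6)→{3,6}; (6,2)→{2,6}. Safe: 4. Place at column 4.
Row 3: attacked by (1,8)→{6,8}; (2,4)→{3,4,5}; (4,3)→{2,3,4}; (5,6)→{4,6,8}; (6,2)→{2,5}. Safe: 1, 7. Place at column 1.
Row 7: attacked by (1,8)→{2,8}; (2,4)→{4}; (3,1)→{1,5}; (4,3)→{3,6}; (5,6)→{4,6,8}; (6,2)→{1,2,3}. Safe: 7. Place at column 7.
Row 8: attacked by (1,8)→{1,8}; (2,4)→{4}; (3,1)→{1,6}; (4,3)→{3,7}; (5,6)→{3,6}; (6,2)→{2,4}; (7,7)→{6,7,8}. Safe: 5. Place at column 5.
Columns [8, 4, 1, 3, 6, 2, 7, 5], r−c [-7, -2, 2, 1, -1, 4, 0, 3], r+c [9, 6, 4, 7, 11, 8, 14, 13] are all distinct, so no two queens attack.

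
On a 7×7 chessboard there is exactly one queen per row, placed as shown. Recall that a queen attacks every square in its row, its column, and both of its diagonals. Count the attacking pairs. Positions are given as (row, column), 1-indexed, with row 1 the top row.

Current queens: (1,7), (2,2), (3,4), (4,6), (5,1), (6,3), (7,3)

3

Same column: (6,3)–(7,3) (column 3).
Same diagonal: (4,6)–(7,3) (|4−7| = |6−3| = 3); (5,1)–(7,3) (|5−7| = |1−3| = 2).
Total attacking pairs: 3.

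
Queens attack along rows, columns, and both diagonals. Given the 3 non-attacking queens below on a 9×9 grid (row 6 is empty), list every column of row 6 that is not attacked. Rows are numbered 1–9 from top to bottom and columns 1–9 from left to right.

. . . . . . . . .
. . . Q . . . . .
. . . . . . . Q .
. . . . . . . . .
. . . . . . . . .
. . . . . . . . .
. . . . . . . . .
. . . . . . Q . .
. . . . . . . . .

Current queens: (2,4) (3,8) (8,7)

columns 1, 2, 3, 6

(2,4) attacks row 6 at column 4 and diagonals 8.
(3,8) attacks row 6 at column 8 and diagonals 5.
(8,7) attacks row 6 at column 7 and diagonals 5, 9.
Attacked columns: {4, 5, 7, 8, 9}. Safe: {1, 2, 3, 6}.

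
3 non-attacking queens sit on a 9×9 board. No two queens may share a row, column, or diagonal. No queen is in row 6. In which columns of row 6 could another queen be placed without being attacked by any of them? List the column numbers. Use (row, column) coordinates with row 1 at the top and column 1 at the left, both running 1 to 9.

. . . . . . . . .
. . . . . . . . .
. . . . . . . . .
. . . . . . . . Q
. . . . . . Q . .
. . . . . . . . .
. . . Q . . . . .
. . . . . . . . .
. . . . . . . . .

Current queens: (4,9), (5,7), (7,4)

(4,9) attacks row 6 at column 9 and diagonals 7.
(5,7) attacks row 6 at column 7 and diagonals 6, 8.
(7,4) attacks row 6 at column 4 and diagonals 3, 5.
Attacked columns: {3, 4, 5, 6, 7, 8, 9}. Safe: {1, 2}.

columns 1, 2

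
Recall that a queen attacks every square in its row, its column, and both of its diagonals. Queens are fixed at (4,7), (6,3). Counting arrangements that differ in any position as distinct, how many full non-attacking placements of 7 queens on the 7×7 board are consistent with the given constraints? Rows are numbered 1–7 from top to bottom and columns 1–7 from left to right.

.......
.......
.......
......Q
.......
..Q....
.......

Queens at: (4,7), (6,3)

Branch on row 1: col 1 → 0; col 2 → 1; col 5 → 0; col 6 → 1.
Sum: 0 + 1 + 0 + 1 = 2.

2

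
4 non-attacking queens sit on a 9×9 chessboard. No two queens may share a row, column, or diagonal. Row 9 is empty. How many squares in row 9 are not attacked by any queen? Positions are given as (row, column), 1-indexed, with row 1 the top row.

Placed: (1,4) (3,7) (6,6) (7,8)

2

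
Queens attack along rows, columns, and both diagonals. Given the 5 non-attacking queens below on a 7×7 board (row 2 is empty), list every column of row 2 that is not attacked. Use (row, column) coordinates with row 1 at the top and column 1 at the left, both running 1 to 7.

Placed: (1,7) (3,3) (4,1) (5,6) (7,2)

(1,7) attacks row 2 at column 7 and diagonals 6.
(3,3) attacks row 2 at column 3 and diagonals 2, 4.
(4,1) attacks row 2 at column 1 and diagonals 3.
(5,6) attacks row 2 at column 6 and diagonals 3.
(7,2) attacks row 2 at column 2 and diagonals 7.
Attacked columns: {1, 2, 3, 4, 6, 7}. Safe: {5}.

columns 5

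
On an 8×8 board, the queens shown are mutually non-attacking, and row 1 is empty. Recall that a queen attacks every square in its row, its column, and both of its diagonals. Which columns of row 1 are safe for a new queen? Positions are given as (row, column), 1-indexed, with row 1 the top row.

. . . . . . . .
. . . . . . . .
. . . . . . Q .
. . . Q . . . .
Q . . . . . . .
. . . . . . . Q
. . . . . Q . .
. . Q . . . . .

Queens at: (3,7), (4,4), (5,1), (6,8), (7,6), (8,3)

columns 2

(3,7) attacks row 1 at column 7 and diagonals 5.
(4,4) attacks row 1 at column 4 and diagonals 1, 7.
(5,1) attacks row 1 at column 1 and diagonals 5.
(6,8) attacks row 1 at column 8 and diagonals 3.
(7,6) attacks row 1 at column 6.
(8,3) attacks row 1 at column 3.
Attacked columns: {1, 3, 4, 5, 6, 7, 8}. Safe: {2}.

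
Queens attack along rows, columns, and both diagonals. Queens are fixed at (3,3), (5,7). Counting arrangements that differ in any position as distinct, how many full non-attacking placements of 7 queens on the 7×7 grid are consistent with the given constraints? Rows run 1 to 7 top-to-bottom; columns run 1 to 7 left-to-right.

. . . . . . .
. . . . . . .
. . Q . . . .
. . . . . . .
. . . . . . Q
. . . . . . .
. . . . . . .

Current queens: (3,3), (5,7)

2

Branch on row 1: col 2 → 1; col 4 → 0; col 6 → 1.
Sum: 1 + 0 + 1 = 2.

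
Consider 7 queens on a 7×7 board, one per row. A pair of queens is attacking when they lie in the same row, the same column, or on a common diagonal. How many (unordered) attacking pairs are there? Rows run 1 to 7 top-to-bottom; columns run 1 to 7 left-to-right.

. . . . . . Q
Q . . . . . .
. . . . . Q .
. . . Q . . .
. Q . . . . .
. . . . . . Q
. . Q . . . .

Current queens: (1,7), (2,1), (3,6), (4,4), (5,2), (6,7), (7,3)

Same column: (1,7)–(6,7) (column 7).
Same diagonal: (1,7)–(4,4) (|1−4| = |7−4| = 3).
Total attacking pairs: 2.

2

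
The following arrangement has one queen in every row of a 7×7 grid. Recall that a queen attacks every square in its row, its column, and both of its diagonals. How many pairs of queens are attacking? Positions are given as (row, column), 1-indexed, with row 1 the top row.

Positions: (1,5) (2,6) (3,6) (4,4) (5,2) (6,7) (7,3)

3

Same column: (2,6)–(3,6) (column 6).
Same diagonal: (1,5)–(2,6) (|1−2| = |5−6| = 1); (2,6)–(4,4) (|2−4| = |6−4| = 2).
Total attacking pairs: 3.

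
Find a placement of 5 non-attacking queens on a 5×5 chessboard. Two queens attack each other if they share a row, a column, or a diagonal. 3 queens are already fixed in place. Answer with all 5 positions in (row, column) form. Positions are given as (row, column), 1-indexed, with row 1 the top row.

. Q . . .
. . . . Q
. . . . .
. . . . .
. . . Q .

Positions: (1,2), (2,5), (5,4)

Row 3: attacked by (1,2)→{2,4}; (2,5)→{4,5}; (5,4)→{2,4}. Safe: 1, 3. Place at column 3.
Row 4: attacked by (1,2)→{2,5}; (2,5)→{3,5}; (3,3)→{2,3,4}; (5,4)→{3,4,5}. Safe: 1. Place at column 1.
Columns [2, 5, 3, 1, 4], r−c [-1, -3, 0, 3, 1], r+c [3, 7, 6, 5, 9] are all distinct, so no two queens attack.

(1,2) (2,5) (3,3) (4,1) (5,4)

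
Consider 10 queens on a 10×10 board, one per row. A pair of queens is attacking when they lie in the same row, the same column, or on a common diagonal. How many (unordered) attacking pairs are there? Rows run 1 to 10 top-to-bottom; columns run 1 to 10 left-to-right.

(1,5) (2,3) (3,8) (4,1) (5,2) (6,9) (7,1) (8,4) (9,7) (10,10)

3

Same column: (4,1)–(7,1) (column 1).
Same diagonal: (2,3)–(4,1) (|2−4| = |3−1| = 2); (4,1)–(5,2) (|4−5| = |1−2| = 1).
Total attacking pairs: 3.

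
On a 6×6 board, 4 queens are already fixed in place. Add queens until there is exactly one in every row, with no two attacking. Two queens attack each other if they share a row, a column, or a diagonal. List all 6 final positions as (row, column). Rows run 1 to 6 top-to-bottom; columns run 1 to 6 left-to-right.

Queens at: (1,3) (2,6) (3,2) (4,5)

(1,3) (2,6) (3,2) (4,5) (5,1) (6,4)

Row 5: attacked by (1,3)→{3}; (2,6)→{3,6}; (3,2)→{2,4}; (4,5)→{4,5,6}. Safe: 1. Place at column 1.
Row 6: attacked by (1,3)→{3}; (2,6)→{2,6}; (3,2)→{2,5}; (4,5)→{3,5}; (5,1)→{1,2}. Safe: 4. Place at column 4.
Columns [3, 6, 2, 5, 1, 4], r−c [-2, -4, 1, -1, 4, 2], r+c [4, 8, 5, 9, 6, 10] are all distinct, so no two queens attack.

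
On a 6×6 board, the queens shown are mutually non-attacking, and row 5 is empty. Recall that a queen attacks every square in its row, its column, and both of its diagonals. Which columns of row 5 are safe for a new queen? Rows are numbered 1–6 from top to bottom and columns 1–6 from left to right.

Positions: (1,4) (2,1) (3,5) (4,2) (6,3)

(1,4) attacks row 5 at column 4.
(2,1) attacks row 5 at column 1 and diagonals 4.
(3,5) attacks row 5 at column 5 and diagonals 3.
(4,2) attacks row 5 at column 2 and diagonals 1, 3.
(6,3) attacks row 5 at column 3 and diagonals 2, 4.
Attacked columns: {1, 2, 3, 4, 5}. Safe: {6}.

columns 6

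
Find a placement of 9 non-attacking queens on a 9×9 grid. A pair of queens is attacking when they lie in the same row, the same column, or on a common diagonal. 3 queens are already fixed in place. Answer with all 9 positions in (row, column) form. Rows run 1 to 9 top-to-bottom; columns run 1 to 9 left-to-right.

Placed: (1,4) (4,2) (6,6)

(1,4) (2,7) (3,5) (4,2) (5,9) (6,6) (7,8) (8,3) (9,1)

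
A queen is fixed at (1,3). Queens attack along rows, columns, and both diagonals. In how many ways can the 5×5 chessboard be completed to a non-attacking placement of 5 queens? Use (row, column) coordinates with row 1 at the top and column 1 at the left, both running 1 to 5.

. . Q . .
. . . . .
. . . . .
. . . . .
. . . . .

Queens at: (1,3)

Branch on row 2: col 1 → 1; col 5 → 1.
Sum: 1 + 1 = 2.

2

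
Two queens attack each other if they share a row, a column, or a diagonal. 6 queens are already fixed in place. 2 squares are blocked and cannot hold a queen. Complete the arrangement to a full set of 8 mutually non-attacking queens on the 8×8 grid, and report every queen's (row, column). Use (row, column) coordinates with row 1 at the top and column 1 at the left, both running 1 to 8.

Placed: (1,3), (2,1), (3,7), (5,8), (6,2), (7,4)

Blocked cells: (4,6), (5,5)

Row 4: attacked by (1,3)→{3,6}; (2,1)→{1,3}; (3,7)→{6,7,8}; (5,8)→{7,8}; (6,2)→{2,4}; (7,4)→{1,4,7}. Blocked: 6. Safe: 5. Place at column 5.
Row 8: attacked by (1,3)→{3}; (2,1)→{1,7}; (3,7)→{2,7}; (4,5)→{1,5}; (5,8)→{5,8}; (6,2)→{2,4}; (7,4)→{3,4,5}. Safe: 6. Place at column 6.
Columns [3, 1, 7, 5, 8, 2, 4, 6], r−c [-2, 1, -4, -1, -3, 4, 3, 2], r+c [4, 3, 10, 9, 13, 8, 11, 14] are all distinct, so no two queens attack.

(1,3) (2,1) (3,7) (4,5) (5,8) (6,2) (7,4) (8,6)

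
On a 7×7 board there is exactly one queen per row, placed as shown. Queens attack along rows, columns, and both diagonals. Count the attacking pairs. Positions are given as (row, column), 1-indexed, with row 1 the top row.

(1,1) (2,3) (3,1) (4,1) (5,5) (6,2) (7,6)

Same column: (1,1)–(3,1) (column 1); (1,1)–(4,1) (column 1); (3,1)–(4,1) (column 1).
Same diagonal: (1,1)–(5,5) (|1−5| = |1−5| = 4); (2,3)–(4,1) (|2−4| = |3−1| = 2).
Total attacking pairs: 5.

5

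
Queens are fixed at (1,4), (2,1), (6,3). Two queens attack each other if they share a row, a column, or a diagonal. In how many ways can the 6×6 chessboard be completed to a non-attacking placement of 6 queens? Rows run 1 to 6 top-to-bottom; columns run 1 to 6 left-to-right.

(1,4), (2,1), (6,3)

1

Branch on row 3: col 5 → 1.
Sum: 1 = 1.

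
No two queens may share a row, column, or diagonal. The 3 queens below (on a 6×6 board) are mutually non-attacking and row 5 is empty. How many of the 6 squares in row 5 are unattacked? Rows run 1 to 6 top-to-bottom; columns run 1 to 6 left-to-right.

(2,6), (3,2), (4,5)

(2,6) attacks row 5 at column 6 and diagonals 3.
(3,2) attacks row 5 at column 2 and diagonals 4.
(4,5) attacks row 5 at column 5 and diagonals 4, 6.
Attacked columns: {2, 3, 4, 5, 6}. Safe: {1}.

1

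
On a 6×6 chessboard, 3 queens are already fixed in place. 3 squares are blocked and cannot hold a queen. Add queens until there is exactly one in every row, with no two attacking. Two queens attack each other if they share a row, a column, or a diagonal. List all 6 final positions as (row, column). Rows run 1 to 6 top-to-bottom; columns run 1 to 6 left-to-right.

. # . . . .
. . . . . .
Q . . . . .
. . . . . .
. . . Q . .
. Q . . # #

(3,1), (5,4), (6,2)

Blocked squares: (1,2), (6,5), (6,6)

(1,5) (2,3) (3,1) (4,6) (5,4) (6,2)

Row 1: attacked by (3,1)→{1,3}; (5,4)→{4}; (6,2)→{2}. Blocked: 2. Safe: 5, 6. Place at column 5.
Row 2: attacked by (1,5)→{4,5,6}; (3,1)→{1,2}; (5,4)→{1,4}; (6,2)→{2,6}. Safe: 3. Place at column 3.
Row 4: attacked by (1,5)→{2,5}; (2,3)→{1,3,5}; (3,1)→{1,2}; (5,4)→{3,4,5}; (6,2)→{2,4}. Safe: 6. Place at column 6.
Columns [5, 3, 1, 6, 4, 2], r−c [-4, -1, 2, -2, 1, 4], r+c [6, 5, 4, 10, 9, 8] are all distinct, so no two queens attack.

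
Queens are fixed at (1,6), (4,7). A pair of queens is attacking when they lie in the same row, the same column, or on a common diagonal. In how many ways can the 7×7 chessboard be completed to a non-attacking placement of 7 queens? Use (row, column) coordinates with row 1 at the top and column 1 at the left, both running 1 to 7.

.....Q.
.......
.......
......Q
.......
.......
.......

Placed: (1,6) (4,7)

2

Branch on row 2: col 1 → 0; col 2 → 0; col 3 → 1; col 4 → 1.
Sum: 0 + 0 + 1 + 1 = 2.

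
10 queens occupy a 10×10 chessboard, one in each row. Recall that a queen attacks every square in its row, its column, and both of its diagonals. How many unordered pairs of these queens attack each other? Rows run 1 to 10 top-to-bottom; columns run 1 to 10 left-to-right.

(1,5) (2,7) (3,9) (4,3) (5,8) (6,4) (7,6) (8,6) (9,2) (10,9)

Same column: (3,9)–(10,9) (column 9); (7,6)–(8,6) (column 6).
Same diagonal: (4,3)–(7,6) (|4−7| = |3−6| = 3); (4,3)–(10,9) (|4−10| = |3−9| = 6); (5,8)–(7,6) (|5−7| = |8−6| = 2); (6,4)–(8,6) (|6−8| = |4−6| = 2); (7,6)–(10,9) (|7−10| = |6−9| = 3).
Total attacking pairs: 7.

7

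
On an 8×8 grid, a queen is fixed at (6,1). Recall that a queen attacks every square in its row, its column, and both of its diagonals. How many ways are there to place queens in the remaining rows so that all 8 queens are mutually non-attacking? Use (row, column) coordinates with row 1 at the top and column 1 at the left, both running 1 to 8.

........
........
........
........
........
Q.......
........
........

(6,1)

Branch on row 1: col 2 → 1; col 3 → 4; col 4 → 4; col 5 → 4; col 7 → 3; col 8 → 0.
Sum: 1 + 4 + 4 + 4 + 3 + 0 = 16.

16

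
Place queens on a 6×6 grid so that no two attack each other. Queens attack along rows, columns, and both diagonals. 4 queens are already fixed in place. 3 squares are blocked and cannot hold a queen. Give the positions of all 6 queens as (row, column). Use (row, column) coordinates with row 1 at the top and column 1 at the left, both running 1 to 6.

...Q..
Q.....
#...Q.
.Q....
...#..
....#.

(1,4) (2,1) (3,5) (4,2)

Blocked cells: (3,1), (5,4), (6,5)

Row 5: attacked by (1,4)→{4}; (2,1)→{1,4}; (3,5)→{3,5}; (4,2)→{1,2,3}. Blocked: 4. Safe: 6. Place at column 6.
Row 6: attacked by (1,4)→{4}; (2,1)→{1,5}; (3,5)→{2,5}; (4,2)→{2,4}; (5,6)→{5,6}. Blocked: 5. Safe: 3. Place at column 3.
Columns [4, 1, 5, 2, 6, 3], r−c [-3, 1, -2, 2, -1, 3], r+c [5, 3, 8, 6, 11, 9] are all distinct, so no two queens attack.

(1,4) (2,1) (3,5) (4,2) (5,6) (6,3)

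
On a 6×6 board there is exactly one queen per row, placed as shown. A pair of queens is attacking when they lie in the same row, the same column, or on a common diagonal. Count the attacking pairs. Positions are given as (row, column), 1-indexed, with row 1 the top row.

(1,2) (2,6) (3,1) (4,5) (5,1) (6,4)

3

Same column: (3,1)–(5,1) (column 1).
Same diagonal: (1,2)–(4,5) (|1−4| = |2−5| = 3); (3,1)–(6,4) (|3−6| = |1−4| = 3).
Total attacking pairs: 3.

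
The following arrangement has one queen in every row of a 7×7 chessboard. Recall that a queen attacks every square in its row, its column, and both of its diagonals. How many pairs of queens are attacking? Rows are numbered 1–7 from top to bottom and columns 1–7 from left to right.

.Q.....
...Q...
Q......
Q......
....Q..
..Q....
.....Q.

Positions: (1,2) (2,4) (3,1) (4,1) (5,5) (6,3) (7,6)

Same column: (3,1)–(4,1) (column 1).
Same diagonal: (4,1)–(6,3) (|4−6| = |1−3| = 2).
Total attacking pairs: 2.

2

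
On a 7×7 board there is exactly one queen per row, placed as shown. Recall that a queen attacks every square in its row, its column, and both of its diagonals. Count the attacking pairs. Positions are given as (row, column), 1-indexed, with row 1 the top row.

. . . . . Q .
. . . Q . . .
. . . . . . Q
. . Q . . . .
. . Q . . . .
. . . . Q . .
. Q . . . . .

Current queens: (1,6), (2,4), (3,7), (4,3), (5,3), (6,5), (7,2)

3

Same column: (4,3)–(5,3) (column 3).
Same diagonal: (1,6)–(4,3) (|1−4| = |6−3| = 3); (4,3)–(6,5) (|4−6| = |3−5| = 2).
Total attacking pairs: 3.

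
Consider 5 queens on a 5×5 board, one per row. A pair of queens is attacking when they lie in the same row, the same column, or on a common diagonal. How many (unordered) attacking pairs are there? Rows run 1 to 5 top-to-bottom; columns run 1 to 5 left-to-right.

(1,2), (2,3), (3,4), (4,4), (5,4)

6

Same column: (3,4)–(4,4) (column 4); (3,4)–(5,4) (column 4); (4,4)–(5,4) (column 4).
Same diagonal: (1,2)–(2,3) (|1−2| = |2−3| = 1); (1,2)–(3,4) (|1−3| = |2−4| = 2); (2,3)–(3,4) (|2−3| = |3−4| = 1).
Total attacking pairs: 6.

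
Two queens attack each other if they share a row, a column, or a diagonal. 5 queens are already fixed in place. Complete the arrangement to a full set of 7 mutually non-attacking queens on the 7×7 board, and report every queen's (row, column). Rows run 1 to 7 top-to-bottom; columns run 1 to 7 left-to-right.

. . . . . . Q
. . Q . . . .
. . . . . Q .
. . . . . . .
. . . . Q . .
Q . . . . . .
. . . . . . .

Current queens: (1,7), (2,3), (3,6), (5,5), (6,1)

Row 4: attacked by (1,7)→{4,7}; (2,3)→{1,3,5}; (3,6)→{5,6,7}; (5,5)→{4,5,6}; (6,1)→{1,3}. Safe: 2. Place at column 2.
Row 7: attacked by (1,7)→{1,7}; (2,3)→{3}; (3,6)→{2,6}; (4,2)→{2,5}; (5,5)→{3,5,7}; (6,1)→{1,2}. Safe: 4. Place at column 4.
Columns [7, 3, 6, 2, 5, 1, 4], r−c [-6, -1, -3, 2, 0, 5, 3], r+c [8, 5, 9, 6, 10, 7, 11] are all distinct, so no two queens attack.

(1,7) (2,3) (3,6) (4,2) (5,5) (6,1) (7,4)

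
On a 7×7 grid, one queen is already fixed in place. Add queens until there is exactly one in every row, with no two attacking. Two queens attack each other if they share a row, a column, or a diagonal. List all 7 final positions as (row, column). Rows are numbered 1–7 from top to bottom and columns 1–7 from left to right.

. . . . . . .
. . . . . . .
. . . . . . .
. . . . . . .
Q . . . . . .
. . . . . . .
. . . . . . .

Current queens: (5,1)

Row 1: attacked by (5,1)→{1,5}. Safe: 2, 3, 4, 6, 7. Place at column 3.
Row 2: attacked by (1,3)→{2,3,4}; (5,1)→{1,4}. Safe: 5, 6, 7. Place at column 6.
Row 3: attacked by (1,3)→{1,3,5}; (2,6)→{5,6,7}; (5,1)→{1,3}. Safe: 2, 4. Place at column 2.
Row 4: attacked by (1,3)→{3,6}; (2,6)→{4,6}; (3,2)→{1,2,3}; (5,1)→{1,2}. Safe: 5, 7. Place at column 5.
Row 6: attacked by (1,3)→{3}; (2,6)→{2,6}; (3,2)→{2,5}; (4,5)→{3,5,7}; (5,1)→{1,2}. Safe: 4. Place at column 4.
Row 7: attacked by (1,3)→{3}; (2,6)→{1,6}; (3,2)→{2,6}; (4,5)→{2,5}; (5,1)→{1,3}; (6,4)→{3,4,5}. Safe: 7. Place at column 7.
Columns [3, 6, 2, 5, 1, 4, 7], r−c [-2, -4, 1, -1, 4, 2, 0], r+c [4, 8, 5, 9, 6, 10, 14] are all distinct, so no two queens attack.

(1,3) (2,6) (3,2) (4,5) (5,1) (6,4) (7,7)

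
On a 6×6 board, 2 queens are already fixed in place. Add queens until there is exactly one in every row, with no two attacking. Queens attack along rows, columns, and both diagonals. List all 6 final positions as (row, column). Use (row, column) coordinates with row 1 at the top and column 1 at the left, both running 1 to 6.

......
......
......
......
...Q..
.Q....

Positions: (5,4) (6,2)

Row 1: attacked by (5,4)→{4}; (6,2)→{2}. Safe: 1, 3, 5, 6. Place at column 5.
Row 2: attacked by (1,5)→{4,5,6}; (5,4)→{1,4}; (6,2)→{2,6}. Safe: 3. Place at column 3.
Row 3: attacked by (1,5)→{3,5}; (2,3)→{2,3,4}; (5,4)→{2,4,6}; (6,2)→{2,5}. Safe: 1. Place at column 1.
Row 4: attacked by (1,5)→{2,5}; (2,3)→{1,3,5}; (3,1)→{1,2}; (5,4)→{3,4,5}; (6,2)→{2,4}. Safe: 6. Place at column 6.
Columns [5, 3, 1, 6, 4, 2], r−c [-4, -1, 2, -2, 1, 4], r+c [6, 5, 4, 10, 9, 8] are all distinct, so no two queens attack.

(1,5) (2,3) (3,1) (4,6) (5,4) (6,2)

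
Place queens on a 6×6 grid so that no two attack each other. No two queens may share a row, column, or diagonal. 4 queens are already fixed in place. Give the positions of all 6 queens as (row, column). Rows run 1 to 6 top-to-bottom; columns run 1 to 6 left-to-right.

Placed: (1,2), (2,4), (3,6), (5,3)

(1,2) (2,4) (3,6) (4,1) (5,3) (6,5)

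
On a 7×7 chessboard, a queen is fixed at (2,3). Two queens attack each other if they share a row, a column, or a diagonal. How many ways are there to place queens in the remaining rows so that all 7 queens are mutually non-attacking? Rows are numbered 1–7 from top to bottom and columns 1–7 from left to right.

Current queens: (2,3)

6

Branch on row 1: col 1 → 1; col 5 → 1; col 6 → 3; col 7 → 1.
Sum: 1 + 1 + 3 + 1 = 6.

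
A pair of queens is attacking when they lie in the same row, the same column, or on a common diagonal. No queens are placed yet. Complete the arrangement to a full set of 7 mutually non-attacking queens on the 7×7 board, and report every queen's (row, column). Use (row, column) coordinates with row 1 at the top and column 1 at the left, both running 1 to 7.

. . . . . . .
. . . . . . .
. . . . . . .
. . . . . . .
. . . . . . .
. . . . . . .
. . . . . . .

Row 1: Safe: 1, 2, 3, 4, 5, 6, 7. Place at column 4.
Row 2: attacked by (1,4)→{3,4,5}. Safe: 1, 2, 6, 7. Place at column 2.
Row 3: attacked by (1,4)→{2,4,6}; (2,2)→{1,2,3}. Safe: 5, 7. Place at column 7.
Row 4: attacked by (1,4)→{1,4,7}; (2,2)→{2,4}; (3,7)→{6,7}. Safe: 3, 5. Place at column 5.
Row 5: attacked by (1,4)→{4}; (2,2)→{2,5}; (3,7)→{5,7}; (4,5)→{4,5,6}. Safe: 1, 3. Place at column 3.
Row 6: attacked by (1,4)→{4}; (2,2)→{2,6}; (3,7)→{4,7}; (4,5)→{3,5,7}; (5,3)→{2,3,4}. Safe: 1. Place at column 1.
Row 7: attacked by (1,4)→{4}; (2,2)→{2,7}; (3,7)→{3,7}; (4,5)→{2,5}; (5,3)→{1,3,5}; (6,1)→{1,2}. Safe: 6. Place at column 6.
Columns [4, 2, 7, 5, 3, 1, 6], r−c [-3, 0, -4, -1, 2, 5, 1], r+c [5, 4, 10, 9, 8, 7, 13] are all distinct, so no two queens attack.

(1,4) (2,2) (3,7) (4,5) (5,3) (6,1) (7,6)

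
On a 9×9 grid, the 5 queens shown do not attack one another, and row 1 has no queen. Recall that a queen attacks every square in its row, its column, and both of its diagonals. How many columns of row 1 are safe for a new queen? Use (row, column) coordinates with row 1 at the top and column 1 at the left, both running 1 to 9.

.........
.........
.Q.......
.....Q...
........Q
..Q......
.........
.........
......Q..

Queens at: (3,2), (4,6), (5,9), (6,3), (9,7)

1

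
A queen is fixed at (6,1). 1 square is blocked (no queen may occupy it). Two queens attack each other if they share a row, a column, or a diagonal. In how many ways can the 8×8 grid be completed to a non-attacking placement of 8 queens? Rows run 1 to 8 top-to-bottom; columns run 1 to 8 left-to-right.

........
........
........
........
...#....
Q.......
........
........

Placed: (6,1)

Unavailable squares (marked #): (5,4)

Branch on row 1: col 2 → 1; col 3 → 3; col 4 → 4; col 5 → 4; col 7 → 3; col 8 → 0.
Sum: 1 + 3 + 4 + 4 + 3 + 0 = 15.

15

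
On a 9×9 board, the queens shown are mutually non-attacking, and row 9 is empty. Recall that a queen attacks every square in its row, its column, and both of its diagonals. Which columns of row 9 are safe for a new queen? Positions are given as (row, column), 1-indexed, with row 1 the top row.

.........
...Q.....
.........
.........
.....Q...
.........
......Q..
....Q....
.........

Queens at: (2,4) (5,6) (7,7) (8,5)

columns 1, 3, 8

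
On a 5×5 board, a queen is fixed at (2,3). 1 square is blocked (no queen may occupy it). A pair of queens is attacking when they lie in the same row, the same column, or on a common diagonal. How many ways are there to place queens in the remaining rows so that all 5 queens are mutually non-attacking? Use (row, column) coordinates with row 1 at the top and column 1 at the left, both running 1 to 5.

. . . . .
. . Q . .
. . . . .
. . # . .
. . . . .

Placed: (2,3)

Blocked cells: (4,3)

Branch on row 1: col 1 → 1; col 5 → 1.
Sum: 1 + 1 = 2.

2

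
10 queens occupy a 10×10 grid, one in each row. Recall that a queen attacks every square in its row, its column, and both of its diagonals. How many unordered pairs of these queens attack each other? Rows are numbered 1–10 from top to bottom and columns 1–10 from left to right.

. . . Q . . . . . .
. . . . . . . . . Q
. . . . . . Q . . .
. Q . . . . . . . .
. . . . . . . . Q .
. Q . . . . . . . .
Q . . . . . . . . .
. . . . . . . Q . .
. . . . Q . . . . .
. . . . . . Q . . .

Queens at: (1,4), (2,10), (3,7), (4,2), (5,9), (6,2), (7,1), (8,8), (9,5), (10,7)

Same column: (3,7)–(10,7) (column 7); (4,2)–(6,2) (column 2).
Same diagonal: (3,7)–(5,9) (|3−5| = |7−9| = 2); (5,9)–(9,5) (|5−9| = |9−5| = 4); (6,2)–(7,1) (|6−7| = |2−1| = 1); (6,2)–(9,5) (|6−9| = |2−5| = 3).
Total attacking pairs: 6.

6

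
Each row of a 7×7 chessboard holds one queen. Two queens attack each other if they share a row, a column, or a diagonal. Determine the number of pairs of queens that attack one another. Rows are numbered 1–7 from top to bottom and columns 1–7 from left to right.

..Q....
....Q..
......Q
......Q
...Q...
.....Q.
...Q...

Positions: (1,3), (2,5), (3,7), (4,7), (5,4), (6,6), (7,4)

Same column: (3,7)–(4,7) (column 7); (5,4)–(7,4) (column 4).
Same diagonal: (2,5)–(4,7) (|2−4| = |5−7| = 2); (4,7)–(7,4) (|4−7| = |7−4| = 3).
Total attacking pairs: 4.

4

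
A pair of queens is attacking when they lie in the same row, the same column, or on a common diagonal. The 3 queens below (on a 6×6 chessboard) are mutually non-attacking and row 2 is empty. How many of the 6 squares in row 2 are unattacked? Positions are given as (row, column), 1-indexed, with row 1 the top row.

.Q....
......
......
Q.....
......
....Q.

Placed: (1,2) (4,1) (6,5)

(1,2) attacks row 2 at column 2 and diagonals 1, 3.
(4,1) attacks row 2 at column 1 and diagonals 3.
(6,5) attacks row 2 at column 5 and diagonals 1.
Attacked columns: {1, 2, 3, 5}. Safe: {4, 6}.

2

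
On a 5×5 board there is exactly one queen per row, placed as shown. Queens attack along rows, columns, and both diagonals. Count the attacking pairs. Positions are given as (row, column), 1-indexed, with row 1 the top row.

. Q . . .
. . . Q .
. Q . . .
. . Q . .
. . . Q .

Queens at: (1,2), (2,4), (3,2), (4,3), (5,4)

Same column: (1,2)–(3,2) (column 2); (2,4)–(5,4) (column 4).
Same diagonal: (3,2)–(4,3) (|3−4| = |2−3| = 1); (3,2)–(5,4) (|3−5| = |2−4| = 2); (4,3)–(5,4) (|4−5| = |3−4| = 1).
Total attacking pairs: 5.

5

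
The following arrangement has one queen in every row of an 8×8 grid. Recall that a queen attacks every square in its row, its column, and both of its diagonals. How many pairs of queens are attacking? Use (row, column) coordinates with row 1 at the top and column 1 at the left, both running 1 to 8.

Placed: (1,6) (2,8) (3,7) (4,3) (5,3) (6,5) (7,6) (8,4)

Same column: (1,6)–(7,6) (column 6); (4,3)–(5,3) (column 3).
Same diagonal: (1,6)–(4,3) (|1−4| = |6−3| = 3); (2,8)–(3,7) (|2−3| = |8−7| = 1); (4,3)–(6,5) (|4−6| = |3−5| = 2); (4,3)–(7,6) (|4−7| = |3−6| = 3); (6,5)–(7,6) (|6−7| = |5−6| = 1).
Total attacking pairs: 7.

7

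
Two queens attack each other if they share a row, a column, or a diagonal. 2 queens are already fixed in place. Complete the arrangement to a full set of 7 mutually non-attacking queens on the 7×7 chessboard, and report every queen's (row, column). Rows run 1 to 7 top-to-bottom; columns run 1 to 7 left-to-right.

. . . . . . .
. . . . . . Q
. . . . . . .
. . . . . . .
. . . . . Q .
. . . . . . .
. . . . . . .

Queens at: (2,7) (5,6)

Row 1: attacked by (2,7)→{6,7}; (5,6)→{2,6}. Safe: 1, 3, 4, 5. Place at column 4.
Row 3: attacked by (1,4)→{2,4,6}; (2,7)→{6,7}; (5,6)→{4,6}. Safe: 1, 3, 5. Place at column 5.
Row 4: attacked by (1,4)→{1,4,7}; (2,7)→{5,7}; (3,5)→{4,5,6}; (5,6)→{5,6,7}. Safe: 2, 3. Place at column 2.
Row 6: attacked by (1,4)→{4}; (2,7)→{3,7}; (3,5)→{2,5}; (4,2)→{2,4}; (5,6)→{5,6,7}. Safe: 1. Place at column 1.
Row 7: attacked by (1,4)→{4}; (2,7)→{2,7}; (3,5)→{1,5}; (4,2)→{2,5}; (5,6)→{4,6}; (6,1)→{1,2}. Safe: 3. Place at column 3.
Columns [4, 7, 5, 2, 6, 1, 3], r−c [-3, -5, -2, 2, -1, 5, 4], r+c [5, 9, 8, 6, 11, 7, 10] are all distinct, so no two queens attack.

(1,4) (2,7) (3,5) (4,2) (5,6) (6,1) (7,3)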